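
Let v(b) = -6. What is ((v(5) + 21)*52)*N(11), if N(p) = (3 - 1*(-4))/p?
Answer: 5460/11 ≈ 496.36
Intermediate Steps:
N(p) = 7/p (N(p) = (3 + 4)/p = 7/p)
((v(5) + 21)*52)*N(11) = ((-6 + 21)*52)*(7/11) = (15*52)*(7*(1/11)) = 780*(7/11) = 5460/11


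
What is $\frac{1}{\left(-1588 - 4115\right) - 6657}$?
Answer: $- \frac{1}{12360} \approx -8.0906 \cdot 10^{-5}$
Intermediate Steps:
$\frac{1}{\left(-1588 - 4115\right) - 6657} = \frac{1}{-5703 - 6657} = \frac{1}{-12360} = - \frac{1}{12360}$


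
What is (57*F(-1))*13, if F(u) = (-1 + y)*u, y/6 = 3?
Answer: -12597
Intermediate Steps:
y = 18 (y = 6*3 = 18)
F(u) = 17*u (F(u) = (-1 + 18)*u = 17*u)
(57*F(-1))*13 = (57*(17*(-1)))*13 = (57*(-17))*13 = -969*13 = -12597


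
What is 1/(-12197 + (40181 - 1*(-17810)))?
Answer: 1/45794 ≈ 2.1837e-5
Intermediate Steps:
1/(-12197 + (40181 - 1*(-17810))) = 1/(-12197 + (40181 + 17810)) = 1/(-12197 + 57991) = 1/45794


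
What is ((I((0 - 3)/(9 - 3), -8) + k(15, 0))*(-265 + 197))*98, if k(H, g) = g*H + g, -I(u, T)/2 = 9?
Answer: 119952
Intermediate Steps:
I(u, T) = -18 (I(u, T) = -2*9 = -18)
k(H, g) = g + H*g (k(H, g) = H*g + g = g + H*g)
((I((0 - 3)/(9 - 3), -8) + k(15, 0))*(-265 + 197))*98 = ((-18 + 0*(1 + 15))*(-265 + 197))*98 = ((-18 + 0*16)*(-68))*98 = ((-18 + 0)*(-68))*98 = -18*(-68)*98 = 1224*98 = 119952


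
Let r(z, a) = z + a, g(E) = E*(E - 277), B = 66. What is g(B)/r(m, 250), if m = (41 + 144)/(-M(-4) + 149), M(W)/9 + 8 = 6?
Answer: -2325642/41935 ≈ -55.458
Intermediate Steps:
M(W) = -18 (M(W) = -72 + 9*6 = -72 + 54 = -18)
g(E) = E*(-277 + E)
m = 185/167 (m = (41 + 144)/(-1*(-18) + 149) = 185/(18 + 149) = 185/167 ≈ 1.1078)
r(z, a) = a + z
g(B)/r(m, 250) = (66*(-277 + 66))/(250 + 185/167) = (66*(-211))/(41935/167) = -13926*167/41935 = -2325642/41935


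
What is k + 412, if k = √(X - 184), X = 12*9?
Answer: 412 + 2*I*√19 ≈ 412.0 + 8.7178*I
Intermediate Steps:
X = 108
k = 2*I*√19 (k = √(108 - 184) = √(-76) = 2*I*√19 ≈ 8.7178*I)
k + 412 = 2*I*√19 + 412 = 412 + 2*I*√19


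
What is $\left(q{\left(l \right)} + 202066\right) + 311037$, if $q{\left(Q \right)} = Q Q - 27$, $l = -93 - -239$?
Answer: $534392$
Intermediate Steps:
$l = 146$ ($l = -93 + 239 = 146$)
$q{\left(Q \right)} = -27 + Q^{2}$ ($q{\left(Q \right)} = Q^{2} - 27 = -27 + Q^{2}$)
$\left(q{\left(l \right)} + 202066\right) + 311037 = \left(\left(-27 + 146^{2}\right) + 202066\right) + 311037 = \left(\left(-27 + 21316\right) + 202066\right) + 311037 = \left(21289 + 202066\right) + 311037 = 223355 + 311037 = 534392$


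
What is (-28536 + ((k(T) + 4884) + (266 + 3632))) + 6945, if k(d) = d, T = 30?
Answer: -12779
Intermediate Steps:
(-28536 + ((k(T) + 4884) + (266 + 3632))) + 6945 = (-28536 + ((30 + 4884) + (266 + 3632))) + 6945 = (-28536 + (4914 + 3898)) + 6945 = (-28536 + 8812) + 6945 = -19724 + 6945 = -12779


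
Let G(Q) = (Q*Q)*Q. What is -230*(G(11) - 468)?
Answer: -198490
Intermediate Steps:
G(Q) = Q**3 (G(Q) = Q**2*Q = Q**3)
-230*(G(11) - 468) = -230*(11**3 - 468) = -230*(1331 - 468) = -230*863 = -198490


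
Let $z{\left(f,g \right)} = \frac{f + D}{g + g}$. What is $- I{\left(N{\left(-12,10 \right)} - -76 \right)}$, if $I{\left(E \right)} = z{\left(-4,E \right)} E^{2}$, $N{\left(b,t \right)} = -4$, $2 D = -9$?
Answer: $306$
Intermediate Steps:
$D = - \frac{9}{2}$ ($D = \frac{1}{2} \left(-9\right) = - \frac{9}{2} \approx -4.5$)
$z{\left(f,g \right)} = \frac{- \frac{9}{2} + f}{2 g}$ ($z{\left(f,g \right)} = \frac{f - \frac{9}{2}}{g + g} = \frac{- \frac{9}{2} + f}{2 g}$)
$I{\left(E \right)} = - \frac{17 E}{4}$ ($I{\left(E \right)} = \frac{-9 + 2 \left(-4\right)}{4 E} E^{2} = \frac{-9 - 8}{4 E} E^{2} = \frac{1}{4} \frac{1}{E} \left(-17\right) E^{2} = - \frac{17}{4 E} E^{2} = - \frac{17 E}{4}$)
$- I{\left(N{\left(-12,10 \right)} - -76 \right)} = - \frac{\left(-17\right) \left(-4 - -76\right)}{4} = - \frac{\left(-17\right) \left(-4 + 76\right)}{4} = - \frac{\left(-17\right) 72}{4} = \left(-1\right) \left(-306\right) = 306$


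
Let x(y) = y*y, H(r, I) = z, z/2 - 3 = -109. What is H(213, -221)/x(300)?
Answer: -53/22500 ≈ -0.0023556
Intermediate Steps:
z = -212 (z = 6 + 2*(-109) = 6 - 218 = -212)
H(r, I) = -212
x(y) = y²
H(213, -221)/x(300) = -212/(300²) = -212/90000 = -212*1/90000 = -53/22500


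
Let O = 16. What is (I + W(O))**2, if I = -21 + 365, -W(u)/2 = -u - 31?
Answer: 191844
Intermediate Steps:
W(u) = 62 + 2*u (W(u) = -2*(-u - 31) = -2*(-31 - u) = 62 + 2*u)
I = 344
(I + W(O))**2 = (344 + (62 + 2*16))**2 = (344 + (62 + 32))**2 = (344 + 94)**2 = 438**2 = 191844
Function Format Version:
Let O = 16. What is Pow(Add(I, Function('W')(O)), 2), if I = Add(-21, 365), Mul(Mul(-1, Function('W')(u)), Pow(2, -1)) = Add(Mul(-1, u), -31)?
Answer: 191844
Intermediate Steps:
Function('W')(u) = Add(62, Mul(2, u)) (Function('W')(u) = Mul(-2, Add(Mul(-1, u), -31)) = Mul(-2, Add(-31, Mul(-1, u))) = Add(62, Mul(2, u)))
I = 344
Pow(Add(I, Function('W')(O)), 2) = Pow(Add(344, Add(62, Mul(2, 16))), 2) = Pow(Add(344, Add(62, 32)), 2) = Pow(Add(344, 94), 2) = Pow(438, 2) = 191844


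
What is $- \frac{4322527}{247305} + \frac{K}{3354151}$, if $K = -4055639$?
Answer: $- \frac{911846356616}{48794018415} \approx -18.688$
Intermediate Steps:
$- \frac{4322527}{247305} + \frac{K}{3354151} = - \frac{4322527}{247305} - \frac{4055639}{3354151} = \left(-4322527\right) \frac{1}{247305} - \frac{238567}{197303} = - \frac{4322527}{247305} - \frac{238567}{197303} = - \frac{911846356616}{48794018415}$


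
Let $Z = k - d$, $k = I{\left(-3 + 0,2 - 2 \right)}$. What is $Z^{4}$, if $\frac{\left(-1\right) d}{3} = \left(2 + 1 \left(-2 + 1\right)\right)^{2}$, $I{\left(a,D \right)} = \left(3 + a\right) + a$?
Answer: $0$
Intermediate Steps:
$I{\left(a,D \right)} = 3 + 2 a$
$k = -3$ ($k = 3 + 2 \left(-3 + 0\right) = 3 + 2 \left(-3\right) = 3 - 6 = -3$)
$d = -3$ ($d = - 3 \left(2 + 1 \left(-2 + 1\right)\right)^{2} = - 3 \left(2 + 1 \left(-1\right)\right)^{2} = - 3 \left(2 - 1\right)^{2} = - 3 \cdot 1^{2} = \left(-3\right) 1 = -3$)
$Z = 0$ ($Z = -3 - -3 = -3 + 3 = 0$)
$Z^{4} = 0^{4} = 0$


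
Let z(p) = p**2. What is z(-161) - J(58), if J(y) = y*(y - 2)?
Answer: 22673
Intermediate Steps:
J(y) = y*(-2 + y)
z(-161) - J(58) = (-161)**2 - 58*(-2 + 58) = 25921 - 58*56 = 25921 - 1*3248 = 25921 - 3248 = 22673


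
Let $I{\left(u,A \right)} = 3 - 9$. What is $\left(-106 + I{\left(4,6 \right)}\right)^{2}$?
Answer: $12544$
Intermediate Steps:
$I{\left(u,A \right)} = -6$ ($I{\left(u,A \right)} = 3 - 9 = -6$)
$\left(-106 + I{\left(4,6 \right)}\right)^{2} = \left(-106 - 6\right)^{2} = \left(-112\right)^{2} = 12544$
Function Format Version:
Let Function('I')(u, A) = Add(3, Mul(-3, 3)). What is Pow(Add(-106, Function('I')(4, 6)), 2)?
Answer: 12544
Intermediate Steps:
Function('I')(u, A) = -6 (Function('I')(u, A) = Add(3, -9) = -6)
Pow(Add(-106, Function('I')(4, 6)), 2) = Pow(Add(-106, -6), 2) = Pow(-112, 2) = 12544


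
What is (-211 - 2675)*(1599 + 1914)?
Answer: -10138518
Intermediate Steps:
(-211 - 2675)*(1599 + 1914) = -2886*3513 = -10138518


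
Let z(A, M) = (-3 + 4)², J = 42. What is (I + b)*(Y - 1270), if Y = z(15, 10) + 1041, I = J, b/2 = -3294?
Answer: 1492488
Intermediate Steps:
b = -6588 (b = 2*(-3294) = -6588)
I = 42
z(A, M) = 1 (z(A, M) = 1² = 1)
Y = 1042 (Y = 1 + 1041 = 1042)
(I + b)*(Y - 1270) = (42 - 6588)*(1042 - 1270) = -6546*(-228) = 1492488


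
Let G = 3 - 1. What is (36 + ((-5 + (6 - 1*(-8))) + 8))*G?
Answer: 106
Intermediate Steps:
G = 2
(36 + ((-5 + (6 - 1*(-8))) + 8))*G = (36 + ((-5 + (6 - 1*(-8))) + 8))*2 = (36 + ((-5 + (6 + 8)) + 8))*2 = (36 + ((-5 + 14) + 8))*2 = (36 + (9 + 8))*2 = (36 + 17)*2 = 53*2 = 106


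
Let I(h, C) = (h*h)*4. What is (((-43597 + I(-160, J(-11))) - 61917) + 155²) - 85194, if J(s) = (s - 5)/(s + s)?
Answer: -64283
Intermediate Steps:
J(s) = (-5 + s)/(2*s) (J(s) = (-5 + s)/((2*s)) = (-5 + s)*(1/(2*s)) = (-5 + s)/(2*s))
I(h, C) = 4*h² (I(h, C) = h²*4 = 4*h²)
(((-43597 + I(-160, J(-11))) - 61917) + 155²) - 85194 = (((-43597 + 4*(-160)²) - 61917) + 155²) - 85194 = (((-43597 + 4*25600) - 61917) + 24025) - 85194 = (((-43597 + 102400) - 61917) + 24025) - 85194 = ((58803 - 61917) + 24025) - 85194 = (-3114 + 24025) - 85194 = 20911 - 85194 = -64283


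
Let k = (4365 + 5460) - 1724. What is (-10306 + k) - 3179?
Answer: -5384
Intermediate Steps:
k = 8101 (k = 9825 - 1724 = 8101)
(-10306 + k) - 3179 = (-10306 + 8101) - 3179 = -2205 - 3179 = -5384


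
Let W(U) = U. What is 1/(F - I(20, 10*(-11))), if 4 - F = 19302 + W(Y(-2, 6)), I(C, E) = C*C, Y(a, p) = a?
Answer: -1/19696 ≈ -5.0772e-5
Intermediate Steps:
I(C, E) = C²
F = -19296 (F = 4 - (19302 - 2) = 4 - 1*19300 = 4 - 19300 = -19296)
1/(F - I(20, 10*(-11))) = 1/(-19296 - 1*20²) = 1/(-19296 - 1*400) = 1/(-19296 - 400) = 1/(-19696) = -1/19696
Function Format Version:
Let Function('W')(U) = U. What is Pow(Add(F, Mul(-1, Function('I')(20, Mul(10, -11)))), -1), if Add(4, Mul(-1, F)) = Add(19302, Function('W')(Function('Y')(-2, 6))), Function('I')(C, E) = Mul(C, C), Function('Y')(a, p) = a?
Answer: Rational(-1, 19696) ≈ -5.0772e-5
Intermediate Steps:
Function('I')(C, E) = Pow(C, 2)
F = -19296 (F = Add(4, Mul(-1, Add(19302, -2))) = Add(4, Mul(-1, 19300)) = Add(4, -19300) = -19296)
Pow(Add(F, Mul(-1, Function('I')(20, Mul(10, -11)))), -1) = Pow(Add(-19296, Mul(-1, Pow(20, 2))), -1) = Pow(Add(-19296, Mul(-1, 400)), -1) = Pow(Add(-19296, -400), -1) = Pow(-19696, -1) = Rational(-1, 19696)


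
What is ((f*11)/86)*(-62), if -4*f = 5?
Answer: 1705/172 ≈ 9.9128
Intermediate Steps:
f = -5/4 (f = -¼*5 = -5/4 ≈ -1.2500)
((f*11)/86)*(-62) = ((-5/4*11)/86)*(-62) = ((1/86)*(-55/4))*(-62) = -55/344*(-62) = 1705/172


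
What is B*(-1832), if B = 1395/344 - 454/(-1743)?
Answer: -592574369/74949 ≈ -7906.4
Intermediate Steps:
B = 2587661/599592 (B = 1395*(1/344) - 454*(-1/1743) = 1395/344 + 454/1743 = 2587661/599592 ≈ 4.3157)
B*(-1832) = (2587661/599592)*(-1832) = -592574369/74949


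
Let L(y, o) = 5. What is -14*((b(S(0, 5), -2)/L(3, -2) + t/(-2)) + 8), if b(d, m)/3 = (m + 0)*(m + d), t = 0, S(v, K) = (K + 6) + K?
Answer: 616/5 ≈ 123.20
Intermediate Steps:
S(v, K) = 6 + 2*K (S(v, K) = (6 + K) + K = 6 + 2*K)
b(d, m) = 3*m*(d + m) (b(d, m) = 3*((m + 0)*(m + d)) = 3*(m*(d + m)) = 3*m*(d + m))
-14*((b(S(0, 5), -2)/L(3, -2) + t/(-2)) + 8) = -14*(((3*(-2)*((6 + 2*5) - 2))/5 + 0/(-2)) + 8) = -14*(((3*(-2)*((6 + 10) - 2))*(⅕) + 0*(-½)) + 8) = -14*(((3*(-2)*(16 - 2))*(⅕) + 0) + 8) = -14*(((3*(-2)*14)*(⅕) + 0) + 8) = -14*((-84*⅕ + 0) + 8) = -14*((-84/5 + 0) + 8) = -14*(-84/5 + 8) = -14*(-44/5) = 616/5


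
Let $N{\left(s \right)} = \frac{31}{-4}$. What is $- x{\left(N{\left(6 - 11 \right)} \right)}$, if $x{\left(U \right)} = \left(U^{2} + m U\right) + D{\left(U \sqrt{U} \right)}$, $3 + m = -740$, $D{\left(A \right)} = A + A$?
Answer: $- \frac{93093}{16} + \frac{31 i \sqrt{31}}{4} \approx -5818.3 + 43.15 i$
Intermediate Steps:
$D{\left(A \right)} = 2 A$
$m = -743$ ($m = -3 - 740 = -743$)
$N{\left(s \right)} = - \frac{31}{4}$ ($N{\left(s \right)} = 31 \left(- \frac{1}{4}\right) = - \frac{31}{4}$)
$x{\left(U \right)} = U^{2} - 743 U + 2 U^{\frac{3}{2}}$ ($x{\left(U \right)} = \left(U^{2} - 743 U\right) + 2 U \sqrt{U} = \left(U^{2} - 743 U\right) + 2 U^{\frac{3}{2}} = U^{2} - 743 U + 2 U^{\frac{3}{2}}$)
$- x{\left(N{\left(6 - 11 \right)} \right)} = - (\left(- \frac{31}{4}\right)^{2} - - \frac{23033}{4} + 2 \left(- \frac{31}{4}\right)^{\frac{3}{2}}) = - (\frac{961}{16} + \frac{23033}{4} + 2 \left(- \frac{31 i \sqrt{31}}{8}\right)) = - (\frac{961}{16} + \frac{23033}{4} - \frac{31 i \sqrt{31}}{4}) = - (\frac{93093}{16} - \frac{31 i \sqrt{31}}{4}) = - \frac{93093}{16} + \frac{31 i \sqrt{31}}{4}$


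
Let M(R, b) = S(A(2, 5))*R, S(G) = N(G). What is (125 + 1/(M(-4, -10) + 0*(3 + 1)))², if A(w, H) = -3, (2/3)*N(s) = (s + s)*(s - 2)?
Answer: 506205001/32400 ≈ 15624.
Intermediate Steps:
N(s) = 3*s*(-2 + s) (N(s) = 3*((s + s)*(s - 2))/2 = 3*((2*s)*(-2 + s))/2 = 3*(2*s*(-2 + s))/2 = 3*s*(-2 + s))
S(G) = 3*G*(-2 + G)
M(R, b) = 45*R (M(R, b) = (3*(-3)*(-2 - 3))*R = (3*(-3)*(-5))*R = 45*R)
(125 + 1/(M(-4, -10) + 0*(3 + 1)))² = (125 + 1/(45*(-4) + 0*(3 + 1)))² = (125 + 1/(-180 + 0*4))² = (125 + 1/(-180 + 0))² = (125 + 1/(-180))² = (125 - 1/180)² = (22499/180)² = 506205001/32400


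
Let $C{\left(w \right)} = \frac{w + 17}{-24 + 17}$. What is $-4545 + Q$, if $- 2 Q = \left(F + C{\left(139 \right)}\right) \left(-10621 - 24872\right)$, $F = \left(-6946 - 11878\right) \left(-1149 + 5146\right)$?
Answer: $- \frac{9346670785833}{7} \approx -1.3352 \cdot 10^{12}$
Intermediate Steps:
$F = -75239528$ ($F = \left(-18824\right) 3997 = -75239528$)
$C{\left(w \right)} = - \frac{17}{7} - \frac{w}{7}$ ($C{\left(w \right)} = \frac{17 + w}{-7} = \left(17 + w\right) \left(- \frac{1}{7}\right) = - \frac{17}{7} - \frac{w}{7}$)
$Q = - \frac{9346670754018}{7}$ ($Q = - \frac{\left(-75239528 - \frac{156}{7}\right) \left(-10621 - 24872\right)}{2} = - \frac{\left(-75239528 - \frac{156}{7}\right) \left(-35493\right)}{2} = - \frac{\left(- \frac{526676852}{7}\right) \left(-35493\right)}{2} = \left(- \frac{1}{2}\right) \frac{18693341508036}{7} = - \frac{9346670754018}{7} \approx -1.3352 \cdot 10^{12}$)
$-4545 + Q = -4545 - \frac{9346670754018}{7} = - \frac{9346670785833}{7}$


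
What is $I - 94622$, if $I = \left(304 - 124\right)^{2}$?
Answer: $-62222$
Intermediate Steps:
$I = 32400$ ($I = 180^{2} = 32400$)
$I - 94622 = 32400 - 94622 = -62222$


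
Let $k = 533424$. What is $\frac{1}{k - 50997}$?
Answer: $\frac{1}{482427} \approx 2.0729 \cdot 10^{-6}$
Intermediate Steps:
$\frac{1}{k - 50997} = \frac{1}{533424 - 50997} = \frac{1}{482427}$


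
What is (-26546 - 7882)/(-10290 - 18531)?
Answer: 11476/9607 ≈ 1.1945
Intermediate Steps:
(-26546 - 7882)/(-10290 - 18531) = -34428/(-28821) = -34428*(-1/28821) = 11476/9607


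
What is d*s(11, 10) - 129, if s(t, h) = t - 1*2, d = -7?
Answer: -192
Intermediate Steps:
s(t, h) = -2 + t (s(t, h) = t - 2 = -2 + t)
d*s(11, 10) - 129 = -7*(-2 + 11) - 129 = -7*9 - 129 = -63 - 129 = -192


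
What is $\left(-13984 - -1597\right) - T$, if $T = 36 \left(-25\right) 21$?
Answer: $6513$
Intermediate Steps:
$T = -18900$ ($T = \left(-900\right) 21 = -18900$)
$\left(-13984 - -1597\right) - T = \left(-13984 - -1597\right) - -18900 = \left(-13984 + 1597\right) + 18900 = -12387 + 18900 = 6513$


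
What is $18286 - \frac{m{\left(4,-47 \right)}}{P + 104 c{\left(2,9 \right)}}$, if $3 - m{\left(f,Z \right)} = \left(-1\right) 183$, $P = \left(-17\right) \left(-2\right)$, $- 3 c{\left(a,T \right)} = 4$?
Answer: $\frac{2871181}{157} \approx 18288.0$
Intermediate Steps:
$c{\left(a,T \right)} = - \frac{4}{3}$ ($c{\left(a,T \right)} = \left(- \frac{1}{3}\right) 4 = - \frac{4}{3}$)
$P = 34$
$m{\left(f,Z \right)} = 186$ ($m{\left(f,Z \right)} = 3 - \left(-1\right) 183 = 3 - -183 = 3 + 183 = 186$)
$18286 - \frac{m{\left(4,-47 \right)}}{P + 104 c{\left(2,9 \right)}} = 18286 - \frac{186}{34 + 104 \left(- \frac{4}{3}\right)} = 18286 - \frac{186}{34 - \frac{416}{3}} = 18286 - \frac{186}{- \frac{314}{3}} = 18286 - 186 \left(- \frac{3}{314}\right) = 18286 - - \frac{279}{157} = 18286 + \frac{279}{157} = \frac{2871181}{157}$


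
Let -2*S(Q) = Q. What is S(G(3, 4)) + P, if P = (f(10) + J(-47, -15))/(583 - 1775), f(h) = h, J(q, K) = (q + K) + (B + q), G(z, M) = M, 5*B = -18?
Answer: -11407/5960 ≈ -1.9139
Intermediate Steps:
B = -18/5 (B = (1/5)*(-18) = -18/5 ≈ -3.6000)
S(Q) = -Q/2
J(q, K) = -18/5 + K + 2*q (J(q, K) = (q + K) + (-18/5 + q) = (K + q) + (-18/5 + q) = -18/5 + K + 2*q)
P = 513/5960 (P = (10 + (-18/5 - 15 + 2*(-47)))/(583 - 1775) = (10 + (-18/5 - 15 - 94))/(-1192) = (10 - 563/5)*(-1/1192) = -513/5*(-1/1192) = 513/5960 ≈ 0.086074)
S(G(3, 4)) + P = -1/2*4 + 513/5960 = -2 + 513/5960 = -11407/5960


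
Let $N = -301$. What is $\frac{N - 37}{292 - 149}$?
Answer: $- \frac{26}{11} \approx -2.3636$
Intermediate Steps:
$\frac{N - 37}{292 - 149} = \frac{-301 - 37}{292 - 149} = - \frac{338}{143} = \left(-338\right) \frac{1}{143} = - \frac{26}{11}$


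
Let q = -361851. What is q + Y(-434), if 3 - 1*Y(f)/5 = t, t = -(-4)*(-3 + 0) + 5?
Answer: -361801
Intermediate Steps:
t = -7 (t = -(-4)*(-3) + 5 = -4*3 + 5 = -12 + 5 = -7)
Y(f) = 50 (Y(f) = 15 - 5*(-7) = 15 + 35 = 50)
q + Y(-434) = -361851 + 50 = -361801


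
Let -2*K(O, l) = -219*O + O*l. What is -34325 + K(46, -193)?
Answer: -24849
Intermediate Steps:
K(O, l) = 219*O/2 - O*l/2 (K(O, l) = -(-219*O + O*l)/2 = 219*O/2 - O*l/2)
-34325 + K(46, -193) = -34325 + (1/2)*46*(219 - 1*(-193)) = -34325 + (1/2)*46*(219 + 193) = -34325 + (1/2)*46*412 = -34325 + 9476 = -24849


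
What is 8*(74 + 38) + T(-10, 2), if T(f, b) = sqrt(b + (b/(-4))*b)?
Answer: 897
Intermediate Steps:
T(f, b) = sqrt(b - b**2/4) (T(f, b) = sqrt(b + (b*(-1/4))*b) = sqrt(b + (-b/4)*b) = sqrt(b - b**2/4))
8*(74 + 38) + T(-10, 2) = 8*(74 + 38) + sqrt(2*(4 - 1*2))/2 = 8*112 + sqrt(2*(4 - 2))/2 = 896 + sqrt(2*2)/2 = 896 + sqrt(4)/2 = 896 + (1/2)*2 = 896 + 1 = 897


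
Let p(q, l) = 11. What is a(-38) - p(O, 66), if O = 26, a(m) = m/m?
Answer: -10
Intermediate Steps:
a(m) = 1
a(-38) - p(O, 66) = 1 - 1*11 = 1 - 11 = -10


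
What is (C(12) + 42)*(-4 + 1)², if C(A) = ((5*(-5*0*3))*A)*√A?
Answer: 378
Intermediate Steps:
C(A) = 0 (C(A) = ((5*(0*3))*A)*√A = ((5*0)*A)*√A = (0*A)*√A = 0*√A = 0)
(C(12) + 42)*(-4 + 1)² = (0 + 42)*(-4 + 1)² = 42*(-3)² = 42*9 = 378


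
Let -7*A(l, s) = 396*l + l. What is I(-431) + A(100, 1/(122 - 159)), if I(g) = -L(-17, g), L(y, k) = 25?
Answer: -39875/7 ≈ -5696.4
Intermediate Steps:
A(l, s) = -397*l/7 (A(l, s) = -(396*l + l)/7 = -397*l/7)
I(g) = -25 (I(g) = -1*25 = -25)
I(-431) + A(100, 1/(122 - 159)) = -25 - 397/7*100 = -25 - 39700/7 = -39875/7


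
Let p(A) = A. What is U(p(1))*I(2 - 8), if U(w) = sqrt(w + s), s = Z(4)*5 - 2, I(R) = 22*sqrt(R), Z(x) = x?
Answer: 22*I*sqrt(114) ≈ 234.9*I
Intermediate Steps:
s = 18 (s = 4*5 - 2 = 20 - 2 = 18)
U(w) = sqrt(18 + w) (U(w) = sqrt(w + 18) = sqrt(18 + w))
U(p(1))*I(2 - 8) = sqrt(18 + 1)*(22*sqrt(2 - 8)) = sqrt(19)*(22*sqrt(-6)) = sqrt(19)*(22*(I*sqrt(6))) = sqrt(19)*(22*I*sqrt(6)) = 22*I*sqrt(114)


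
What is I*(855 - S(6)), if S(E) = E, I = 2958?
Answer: 2511342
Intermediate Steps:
I*(855 - S(6)) = 2958*(855 - 1*6) = 2958*(855 - 6) = 2958*849 = 2511342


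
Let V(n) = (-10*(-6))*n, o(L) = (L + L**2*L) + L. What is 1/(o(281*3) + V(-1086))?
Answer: 1/599013633 ≈ 1.6694e-9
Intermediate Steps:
o(L) = L**3 + 2*L (o(L) = (L + L**3) + L = L**3 + 2*L)
V(n) = 60*n
1/(o(281*3) + V(-1086)) = 1/((281*3)*(2 + (281*3)**2) + 60*(-1086)) = 1/(843*(2 + 843**2) - 65160) = 1/(843*(2 + 710649) - 65160) = 1/(843*710651 - 65160) = 1/(599078793 - 65160) = 1/599013633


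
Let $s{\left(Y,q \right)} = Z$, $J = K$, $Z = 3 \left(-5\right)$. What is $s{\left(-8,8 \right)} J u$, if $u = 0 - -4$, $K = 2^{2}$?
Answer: $-240$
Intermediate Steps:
$K = 4$
$Z = -15$
$J = 4$
$s{\left(Y,q \right)} = -15$
$u = 4$ ($u = 0 + 4 = 4$)
$s{\left(-8,8 \right)} J u = \left(-15\right) 4 \cdot 4 = \left(-60\right) 4 = -240$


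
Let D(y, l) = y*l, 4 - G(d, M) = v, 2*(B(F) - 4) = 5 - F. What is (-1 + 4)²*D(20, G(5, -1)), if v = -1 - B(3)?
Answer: 1800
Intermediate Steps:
B(F) = 13/2 - F/2 (B(F) = 4 + (5 - F)/2 = 4 + (5/2 - F/2) = 13/2 - F/2)
v = -6 (v = -1 - (13/2 - ½*3) = -1 - (13/2 - 3/2) = -1 - 1*5 = -1 - 5 = -6)
G(d, M) = 10 (G(d, M) = 4 - 1*(-6) = 4 + 6 = 10)
D(y, l) = l*y
(-1 + 4)²*D(20, G(5, -1)) = (-1 + 4)²*(10*20) = 3²*200 = 9*200 = 1800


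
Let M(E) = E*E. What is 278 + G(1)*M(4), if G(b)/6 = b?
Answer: 374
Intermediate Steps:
M(E) = E**2
G(b) = 6*b
278 + G(1)*M(4) = 278 + (6*1)*4**2 = 278 + 6*16 = 278 + 96 = 374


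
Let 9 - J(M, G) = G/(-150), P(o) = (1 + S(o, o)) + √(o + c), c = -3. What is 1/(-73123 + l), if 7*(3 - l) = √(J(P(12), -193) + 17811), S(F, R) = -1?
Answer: -537432000/39297025167193 + 35*√16036842/39297025167193 ≈ -1.3673e-5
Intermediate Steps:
P(o) = √(-3 + o) (P(o) = (1 - 1) + √(o - 3) = 0 + √(-3 + o) = √(-3 + o))
J(M, G) = 9 + G/150 (J(M, G) = 9 - G/(-150) = 9 - G*(-1)/150 = 9 - (-1)*G/150 = 9 + G/150)
l = 3 - √16036842/210 (l = 3 - √((9 + (1/150)*(-193)) + 17811)/7 = 3 - √((9 - 193/150) + 17811)/7 = 3 - √(1157/150 + 17811)/7 = 3 - √16036842/210 ≈ -16.070)
1/(-73123 + l) = 1/(-73123 + (3 - √16036842/210)) = 1/(-73120 - √16036842/210)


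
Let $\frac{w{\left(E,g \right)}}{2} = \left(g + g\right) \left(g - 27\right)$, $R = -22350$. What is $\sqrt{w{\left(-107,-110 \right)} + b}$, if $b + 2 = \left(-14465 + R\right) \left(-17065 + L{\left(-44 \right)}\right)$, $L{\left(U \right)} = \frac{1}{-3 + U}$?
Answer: $\frac{\sqrt{1387934661182}}{47} \approx 25066.0$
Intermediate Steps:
$w{\left(E,g \right)} = 4 g \left(-27 + g\right)$ ($w{\left(E,g \right)} = 2 \left(g + g\right) \left(g - 27\right) = 2 \cdot 2 g \left(-27 + g\right) = 4 g \left(-27 + g\right)$)
$b = \frac{29527691546}{47}$ ($b = -2 + \left(-14465 - 22350\right) \left(-17065 + \frac{1}{-3 - 44}\right) = -2 - 36815 \left(-17065 + \frac{1}{-47}\right) = -2 - 36815 \left(-17065 - \frac{1}{47}\right) = -2 - - \frac{29527691640}{47} = -2 + \frac{29527691640}{47} = \frac{29527691546}{47} \approx 6.2825 \cdot 10^{8}$)
$\sqrt{w{\left(-107,-110 \right)} + b} = \sqrt{4 \left(-110\right) \left(-27 - 110\right) + \frac{29527691546}{47}} = \sqrt{4 \left(-110\right) \left(-137\right) + \frac{29527691546}{47}} = \sqrt{60280 + \frac{29527691546}{47}} = \sqrt{\frac{29530524706}{47}} = \frac{\sqrt{1387934661182}}{47}$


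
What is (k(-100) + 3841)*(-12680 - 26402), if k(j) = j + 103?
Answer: -150231208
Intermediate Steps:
k(j) = 103 + j
(k(-100) + 3841)*(-12680 - 26402) = ((103 - 100) + 3841)*(-12680 - 26402) = (3 + 3841)*(-39082) = 3844*(-39082) = -150231208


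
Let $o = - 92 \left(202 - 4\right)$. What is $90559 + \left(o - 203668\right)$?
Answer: $-131325$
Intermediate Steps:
$o = -18216$ ($o = \left(-92\right) 198 = -18216$)
$90559 + \left(o - 203668\right) = 90559 - 221884 = -131325$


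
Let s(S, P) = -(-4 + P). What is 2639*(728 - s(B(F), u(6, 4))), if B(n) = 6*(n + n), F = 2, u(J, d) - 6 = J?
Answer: 1942304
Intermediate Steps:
u(J, d) = 6 + J
B(n) = 12*n (B(n) = 6*(2*n) = 12*n)
s(S, P) = 4 - P
2639*(728 - s(B(F), u(6, 4))) = 2639*(728 - (4 - (6 + 6))) = 2639*(728 - (4 - 1*12)) = 2639*(728 - (4 - 12)) = 2639*(728 - 1*(-8)) = 2639*(728 + 8) = 2639*736 = 1942304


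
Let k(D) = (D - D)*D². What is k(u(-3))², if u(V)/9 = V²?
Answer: 0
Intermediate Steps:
u(V) = 9*V²
k(D) = 0 (k(D) = 0*D² = 0)
k(u(-3))² = 0² = 0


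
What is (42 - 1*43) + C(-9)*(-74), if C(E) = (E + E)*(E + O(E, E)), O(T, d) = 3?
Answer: -7993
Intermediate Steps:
C(E) = 2*E*(3 + E) (C(E) = (E + E)*(E + 3) = (2*E)*(3 + E) = 2*E*(3 + E))
(42 - 1*43) + C(-9)*(-74) = (42 - 1*43) + (2*(-9)*(3 - 9))*(-74) = (42 - 43) + (2*(-9)*(-6))*(-74) = -1 + 108*(-74) = -1 - 7992 = -7993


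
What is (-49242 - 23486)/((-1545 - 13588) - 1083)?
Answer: 9091/2027 ≈ 4.4850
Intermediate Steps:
(-49242 - 23486)/((-1545 - 13588) - 1083) = -72728/(-15133 - 1083) = -72728/(-16216) = -72728*(-1/16216) = 9091/2027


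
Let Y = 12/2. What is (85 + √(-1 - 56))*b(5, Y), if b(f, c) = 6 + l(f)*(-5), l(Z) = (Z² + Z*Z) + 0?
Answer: -20740 - 244*I*√57 ≈ -20740.0 - 1842.2*I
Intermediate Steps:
Y = 6 (Y = 12*(½) = 6)
l(Z) = 2*Z² (l(Z) = (Z² + Z²) + 0 = 2*Z² + 0 = 2*Z²)
b(f, c) = 6 - 10*f² (b(f, c) = 6 + (2*f²)*(-5) = 6 - 10*f²)
(85 + √(-1 - 56))*b(5, Y) = (85 + √(-1 - 56))*(6 - 10*5²) = (85 + √(-57))*(6 - 10*25) = (85 + I*√57)*(6 - 250) = (85 + I*√57)*(-244) = -20740 - 244*I*√57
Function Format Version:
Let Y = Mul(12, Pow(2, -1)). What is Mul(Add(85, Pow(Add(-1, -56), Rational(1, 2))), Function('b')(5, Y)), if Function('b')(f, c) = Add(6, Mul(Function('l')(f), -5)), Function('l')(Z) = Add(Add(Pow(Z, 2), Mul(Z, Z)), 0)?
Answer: Add(-20740, Mul(-244, I, Pow(57, Rational(1, 2)))) ≈ Add(-20740., Mul(-1842.2, I))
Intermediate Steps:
Y = 6 (Y = Mul(12, Rational(1, 2)) = 6)
Function('l')(Z) = Mul(2, Pow(Z, 2)) (Function('l')(Z) = Add(Add(Pow(Z, 2), Pow(Z, 2)), 0) = Add(Mul(2, Pow(Z, 2)), 0) = Mul(2, Pow(Z, 2)))
Function('b')(f, c) = Add(6, Mul(-10, Pow(f, 2))) (Function('b')(f, c) = Add(6, Mul(Mul(2, Pow(f, 2)), -5)) = Add(6, Mul(-10, Pow(f, 2))))
Mul(Add(85, Pow(Add(-1, -56), Rational(1, 2))), Function('b')(5, Y)) = Mul(Add(85, Pow(Add(-1, -56), Rational(1, 2))), Add(6, Mul(-10, Pow(5, 2)))) = Mul(Add(85, Pow(-57, Rational(1, 2))), Add(6, Mul(-10, 25))) = Mul(Add(85, Mul(I, Pow(57, Rational(1, 2)))), Add(6, -250)) = Mul(Add(85, Mul(I, Pow(57, Rational(1, 2)))), -244) = Add(-20740, Mul(-244, I, Pow(57, Rational(1, 2))))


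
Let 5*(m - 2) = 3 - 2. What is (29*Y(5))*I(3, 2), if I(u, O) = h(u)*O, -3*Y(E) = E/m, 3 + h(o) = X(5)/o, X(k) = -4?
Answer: 18850/99 ≈ 190.40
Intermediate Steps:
m = 11/5 (m = 2 + (3 - 2)/5 = 2 + (⅕)*1 = 2 + ⅕ = 11/5 ≈ 2.2000)
h(o) = -3 - 4/o
Y(E) = -5*E/33 (Y(E) = -E/(3*11/5) = -E*5/(3*11) = -5*E/33)
I(u, O) = O*(-3 - 4/u) (I(u, O) = (-3 - 4/u)*O = O*(-3 - 4/u))
(29*Y(5))*I(3, 2) = (29*(-5/33*5))*(-1*2*(4 + 3*3)/3) = (29*(-25/33))*(-1*2*⅓*(4 + 9)) = -(-725)*2*13/(33*3) = -725/33*(-26/3) = 18850/99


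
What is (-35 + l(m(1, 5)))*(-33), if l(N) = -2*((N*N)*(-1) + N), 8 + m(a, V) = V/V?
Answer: -2541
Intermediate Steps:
m(a, V) = -7 (m(a, V) = -8 + V/V = -8 + 1 = -7)
l(N) = -2*N + 2*N² (l(N) = -2*(N²*(-1) + N) = -2*(-N² + N) = -2*(N - N²) = -2*N + 2*N²)
(-35 + l(m(1, 5)))*(-33) = (-35 + 2*(-7)*(-1 - 7))*(-33) = (-35 + 2*(-7)*(-8))*(-33) = (-35 + 112)*(-33) = 77*(-33) = -2541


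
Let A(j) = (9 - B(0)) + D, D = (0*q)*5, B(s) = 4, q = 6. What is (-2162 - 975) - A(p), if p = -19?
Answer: -3142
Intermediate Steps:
D = 0 (D = (0*6)*5 = 0*5 = 0)
A(j) = 5 (A(j) = (9 - 1*4) + 0 = (9 - 4) + 0 = 5 + 0 = 5)
(-2162 - 975) - A(p) = (-2162 - 975) - 1*5 = -3137 - 5 = -3142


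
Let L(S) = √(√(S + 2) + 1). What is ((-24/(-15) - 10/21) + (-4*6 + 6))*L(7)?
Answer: -3544/105 ≈ -33.752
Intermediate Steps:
L(S) = √(1 + √(2 + S)) (L(S) = √(√(2 + S) + 1) = √(1 + √(2 + S)))
((-24/(-15) - 10/21) + (-4*6 + 6))*L(7) = ((-24/(-15) - 10/21) + (-4*6 + 6))*√(1 + √(2 + 7)) = ((-24*(-1/15) - 10*1/21) + (-24 + 6))*√(1 + √9) = ((8/5 - 10/21) - 18)*√(1 + 3) = (118/105 - 18)*√4 = -1772/105*2 = -3544/105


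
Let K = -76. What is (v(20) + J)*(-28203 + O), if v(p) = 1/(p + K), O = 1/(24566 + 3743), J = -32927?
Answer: 736088895027419/792652 ≈ 9.2864e+8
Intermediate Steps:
O = 1/28309 ≈ 3.5324e-5
v(p) = 1/(-76 + p) (v(p) = 1/(p - 76) = 1/(-76 + p))
(v(20) + J)*(-28203 + O) = (1/(-76 + 20) - 32927)*(-28203 + 1/28309) = (1/(-56) - 32927)*(-798398726/28309) = (-1/56 - 32927)*(-798398726/28309) = -1843913/56*(-798398726/28309) = 736088895027419/792652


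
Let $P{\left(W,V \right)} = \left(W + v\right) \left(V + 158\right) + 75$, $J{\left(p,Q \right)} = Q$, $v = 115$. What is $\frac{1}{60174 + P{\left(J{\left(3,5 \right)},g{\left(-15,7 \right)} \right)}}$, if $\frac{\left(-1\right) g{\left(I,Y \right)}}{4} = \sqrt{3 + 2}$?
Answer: $\frac{8801}{696990409} + \frac{160 \sqrt{5}}{2090971227} \approx 1.2798 \cdot 10^{-5}$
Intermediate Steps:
$g{\left(I,Y \right)} = - 4 \sqrt{5}$ ($g{\left(I,Y \right)} = - 4 \sqrt{3 + 2} = - 4 \sqrt{5}$)
$P{\left(W,V \right)} = 75 + \left(115 + W\right) \left(158 + V\right)$ ($P{\left(W,V \right)} = \left(W + 115\right) \left(V + 158\right) + 75 = \left(115 + W\right) \left(158 + V\right) + 75 = 75 + \left(115 + W\right) \left(158 + V\right)$)
$\frac{1}{60174 + P{\left(J{\left(3,5 \right)},g{\left(-15,7 \right)} \right)}} = \frac{1}{60174 + \left(18245 + 115 \left(- 4 \sqrt{5}\right) + 158 \cdot 5 + - 4 \sqrt{5} \cdot 5\right)} = \frac{1}{60174 + \left(18245 - 460 \sqrt{5} + 790 - 20 \sqrt{5}\right)} = \frac{1}{60174 + \left(19035 - 480 \sqrt{5}\right)} = \frac{1}{79209 - 480 \sqrt{5}}$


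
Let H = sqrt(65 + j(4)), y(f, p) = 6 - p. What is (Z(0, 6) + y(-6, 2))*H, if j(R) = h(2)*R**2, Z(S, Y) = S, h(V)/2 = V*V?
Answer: 4*sqrt(193) ≈ 55.570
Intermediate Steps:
h(V) = 2*V**2 (h(V) = 2*(V*V) = 2*V**2)
j(R) = 8*R**2 (j(R) = (2*2**2)*R**2 = (2*4)*R**2 = 8*R**2)
H = sqrt(193) (H = sqrt(65 + 8*4**2) = sqrt(65 + 8*16) = sqrt(65 + 128) = sqrt(193) ≈ 13.892)
(Z(0, 6) + y(-6, 2))*H = (0 + (6 - 1*2))*sqrt(193) = (0 + (6 - 2))*sqrt(193) = (0 + 4)*sqrt(193) = 4*sqrt(193)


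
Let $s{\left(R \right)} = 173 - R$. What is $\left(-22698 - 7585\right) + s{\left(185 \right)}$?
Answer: $-30295$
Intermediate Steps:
$\left(-22698 - 7585\right) + s{\left(185 \right)} = \left(-22698 - 7585\right) + \left(173 - 185\right) = \left(-22698 + \left(-15745 + 8160\right)\right) + \left(173 - 185\right) = \left(-22698 - 7585\right) - 12 = -30283 - 12 = -30295$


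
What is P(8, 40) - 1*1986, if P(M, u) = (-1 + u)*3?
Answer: -1869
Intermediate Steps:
P(M, u) = -3 + 3*u
P(8, 40) - 1*1986 = (-3 + 3*40) - 1*1986 = (-3 + 120) - 1986 = 117 - 1986 = -1869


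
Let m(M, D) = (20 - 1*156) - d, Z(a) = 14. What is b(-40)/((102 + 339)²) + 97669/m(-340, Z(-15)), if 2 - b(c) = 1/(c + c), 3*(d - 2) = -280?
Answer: -325624537699/148916880 ≈ -2186.6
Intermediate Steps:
d = -274/3 (d = 2 + (⅓)*(-280) = 2 - 280/3 = -274/3 ≈ -91.333)
b(c) = 2 - 1/(2*c) (b(c) = 2 - 1/(c + c) = 2 - 1/(2*c))
m(M, D) = -134/3 (m(M, D) = (20 - 1*156) - 1*(-274/3) = (20 - 156) + 274/3 = -136 + 274/3 = -134/3)
b(-40)/((102 + 339)²) + 97669/m(-340, Z(-15)) = (2 - ½/(-40))/((102 + 339)²) + 97669/(-134/3) = (2 - ½*(-1/40))/(441²) + 97669*(-3/134) = (2 + 1/80)/194481 - 293007/134 = (161/80)*(1/194481) - 293007/134 = 23/2222640 - 293007/134 = -325624537699/148916880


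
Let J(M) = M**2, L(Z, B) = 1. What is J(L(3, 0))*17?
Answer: 17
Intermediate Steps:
J(L(3, 0))*17 = 1**2*17 = 1*17 = 17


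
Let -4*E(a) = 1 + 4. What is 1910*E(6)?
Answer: -4775/2 ≈ -2387.5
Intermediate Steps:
E(a) = -5/4 (E(a) = -(1 + 4)/4 = -¼*5 = -5/4)
1910*E(6) = 1910*(-5/4) = -4775/2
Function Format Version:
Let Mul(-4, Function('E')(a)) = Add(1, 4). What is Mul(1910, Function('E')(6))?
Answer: Rational(-4775, 2) ≈ -2387.5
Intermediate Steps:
Function('E')(a) = Rational(-5, 4) (Function('E')(a) = Mul(Rational(-1, 4), Add(1, 4)) = Mul(Rational(-1, 4), 5) = Rational(-5, 4))
Mul(1910, Function('E')(6)) = Mul(1910, Rational(-5, 4)) = Rational(-4775, 2)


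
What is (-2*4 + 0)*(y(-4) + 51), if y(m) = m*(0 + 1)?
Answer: -376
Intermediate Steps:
y(m) = m (y(m) = m*1 = m)
(-2*4 + 0)*(y(-4) + 51) = (-2*4 + 0)*(-4 + 51) = (-8 + 0)*47 = -8*47 = -376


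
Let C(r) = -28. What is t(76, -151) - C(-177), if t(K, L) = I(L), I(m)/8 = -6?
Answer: -20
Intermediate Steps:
I(m) = -48 (I(m) = 8*(-6) = -48)
t(K, L) = -48
t(76, -151) - C(-177) = -48 - 1*(-28) = -48 + 28 = -20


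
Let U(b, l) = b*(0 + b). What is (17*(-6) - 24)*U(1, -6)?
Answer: -126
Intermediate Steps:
U(b, l) = b² (U(b, l) = b*b = b²)
(17*(-6) - 24)*U(1, -6) = (17*(-6) - 24)*1² = (-102 - 24)*1 = -126*1 = -126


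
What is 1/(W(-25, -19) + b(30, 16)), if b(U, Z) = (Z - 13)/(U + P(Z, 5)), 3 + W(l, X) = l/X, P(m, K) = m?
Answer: -874/1415 ≈ -0.61767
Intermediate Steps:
W(l, X) = -3 + l/X
b(U, Z) = (-13 + Z)/(U + Z) (b(U, Z) = (Z - 13)/(U + Z) = (-13 + Z)/(U + Z))
1/(W(-25, -19) + b(30, 16)) = 1/((-3 - 25/(-19)) + (-13 + 16)/(30 + 16)) = 1/((-3 - 25*(-1/19)) + 3/46) = 1/((-3 + 25/19) + (1/46)*3) = 1/(-32/19 + 3/46) = 1/(-1415/874) = -874/1415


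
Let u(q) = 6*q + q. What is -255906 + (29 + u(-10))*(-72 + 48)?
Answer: -254922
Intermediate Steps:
u(q) = 7*q
-255906 + (29 + u(-10))*(-72 + 48) = -255906 + (29 + 7*(-10))*(-72 + 48) = -255906 + (29 - 70)*(-24) = -255906 - 41*(-24) = -255906 + 984 = -254922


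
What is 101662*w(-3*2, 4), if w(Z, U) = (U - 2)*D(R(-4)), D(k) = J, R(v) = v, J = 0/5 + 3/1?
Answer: 609972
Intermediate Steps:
J = 3 (J = 0*(⅕) + 3*1 = 0 + 3 = 3)
D(k) = 3
w(Z, U) = -6 + 3*U (w(Z, U) = (U - 2)*3 = (-2 + U)*3 = -6 + 3*U)
101662*w(-3*2, 4) = 101662*(-6 + 3*4) = 101662*(-6 + 12) = 101662*6 = 609972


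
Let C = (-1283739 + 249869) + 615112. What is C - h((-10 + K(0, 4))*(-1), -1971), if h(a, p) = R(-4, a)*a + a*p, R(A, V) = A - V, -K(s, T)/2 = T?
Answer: -382884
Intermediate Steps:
K(s, T) = -2*T
C = -418758 (C = -1033870 + 615112 = -418758)
h(a, p) = a*p + a*(-4 - a) (h(a, p) = (-4 - a)*a + a*p = a*(-4 - a) + a*p = a*p + a*(-4 - a))
C - h((-10 + K(0, 4))*(-1), -1971) = -418758 - (-10 - 2*4)*(-1)*(-4 - 1971 - (-10 - 2*4)*(-1)) = -418758 - (-10 - 8)*(-1)*(-4 - 1971 - (-10 - 8)*(-1)) = -418758 - (-18*(-1))*(-4 - 1971 - (-18)*(-1)) = -418758 - 18*(-4 - 1971 - 1*18) = -418758 - 18*(-4 - 1971 - 18) = -418758 - 18*(-1993) = -418758 - 1*(-35874) = -418758 + 35874 = -382884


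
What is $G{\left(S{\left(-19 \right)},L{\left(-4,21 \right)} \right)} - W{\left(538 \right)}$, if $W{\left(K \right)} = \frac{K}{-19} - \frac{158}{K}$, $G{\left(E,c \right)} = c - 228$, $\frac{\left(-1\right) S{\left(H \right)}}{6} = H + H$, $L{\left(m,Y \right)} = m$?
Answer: $- \frac{1039529}{5111} \approx -203.39$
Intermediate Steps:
$S{\left(H \right)} = - 12 H$ ($S{\left(H \right)} = - 6 \left(H + H\right) = - 6 \cdot 2 H = - 12 H$)
$G{\left(E,c \right)} = -228 + c$
$W{\left(K \right)} = - \frac{158}{K} - \frac{K}{19}$ ($W{\left(K \right)} = K \left(- \frac{1}{19}\right) - \frac{158}{K} = - \frac{K}{19} - \frac{158}{K} = - \frac{158}{K} - \frac{K}{19}$)
$G{\left(S{\left(-19 \right)},L{\left(-4,21 \right)} \right)} - W{\left(538 \right)} = \left(-228 - 4\right) - \left(- \frac{158}{538} - \frac{538}{19}\right) = -232 - \left(\left(-158\right) \frac{1}{538} - \frac{538}{19}\right) = -232 - \left(- \frac{79}{269} - \frac{538}{19}\right) = -232 - - \frac{146223}{5111} = -232 + \frac{146223}{5111} = - \frac{1039529}{5111}$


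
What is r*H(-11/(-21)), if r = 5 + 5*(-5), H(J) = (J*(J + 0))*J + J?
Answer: -123640/9261 ≈ -13.351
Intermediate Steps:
H(J) = J + J**3 (H(J) = (J*J)*J + J = J**2*J + J = J**3 + J = J + J**3)
r = -20 (r = 5 - 25 = -20)
r*H(-11/(-21)) = -20*(-11/(-21) + (-11/(-21))**3) = -20*(-11*(-1/21) + (-11*(-1/21))**3) = -20*(11/21 + (11/21)**3) = -20*(11/21 + 1331/9261) = -20*6182/9261 = -123640/9261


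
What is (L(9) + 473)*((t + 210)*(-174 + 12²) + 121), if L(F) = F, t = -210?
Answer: 58322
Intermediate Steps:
(L(9) + 473)*((t + 210)*(-174 + 12²) + 121) = (9 + 473)*((-210 + 210)*(-174 + 12²) + 121) = 482*(0*(-174 + 144) + 121) = 482*(0*(-30) + 121) = 482*(0 + 121) = 482*121 = 58322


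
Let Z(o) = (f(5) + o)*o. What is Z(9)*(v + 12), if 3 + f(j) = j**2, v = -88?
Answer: -21204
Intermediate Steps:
f(j) = -3 + j**2
Z(o) = o*(22 + o) (Z(o) = ((-3 + 5**2) + o)*o = ((-3 + 25) + o)*o = (22 + o)*o = o*(22 + o))
Z(9)*(v + 12) = (9*(22 + 9))*(-88 + 12) = (9*31)*(-76) = 279*(-76) = -21204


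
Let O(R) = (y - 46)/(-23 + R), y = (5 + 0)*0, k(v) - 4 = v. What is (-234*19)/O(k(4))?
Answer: -33345/23 ≈ -1449.8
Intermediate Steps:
k(v) = 4 + v
y = 0 (y = 5*0 = 0)
O(R) = -46/(-23 + R) (O(R) = (0 - 46)/(-23 + R) = -46/(-23 + R))
(-234*19)/O(k(4)) = (-234*19)/((-46/(-23 + (4 + 4)))) = -4446/((-46/(-23 + 8))) = -4446/((-46/(-15))) = -4446/((-46*(-1/15))) = -4446/46/15 = -4446*15/46 = -33345/23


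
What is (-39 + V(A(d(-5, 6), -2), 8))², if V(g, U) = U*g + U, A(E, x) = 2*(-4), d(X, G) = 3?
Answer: 9025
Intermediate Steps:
A(E, x) = -8
V(g, U) = U + U*g
(-39 + V(A(d(-5, 6), -2), 8))² = (-39 + 8*(1 - 8))² = (-39 + 8*(-7))² = (-39 - 56)² = (-95)² = 9025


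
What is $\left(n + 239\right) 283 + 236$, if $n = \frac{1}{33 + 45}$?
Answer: $\frac{5294377}{78} \approx 67877.0$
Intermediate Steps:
$n = \frac{1}{78} \approx 0.012821$
$\left(n + 239\right) 283 + 236 = \left(\frac{1}{78} + 239\right) 283 + 236 = \frac{18643}{78} \cdot 283 + 236 = \frac{5275969}{78} + 236 = \frac{5294377}{78}$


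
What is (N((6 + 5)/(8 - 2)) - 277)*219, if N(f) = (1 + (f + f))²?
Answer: -167681/3 ≈ -55894.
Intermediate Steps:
N(f) = (1 + 2*f)²
(N((6 + 5)/(8 - 2)) - 277)*219 = ((1 + 2*((6 + 5)/(8 - 2)))² - 277)*219 = ((1 + 2*(11/6))² - 277)*219 = ((1 + 11/3)² - 277)*219 = ((14/3)² - 277)*219 = (196/9 - 277)*219 = -2297/9*219 = -167681/3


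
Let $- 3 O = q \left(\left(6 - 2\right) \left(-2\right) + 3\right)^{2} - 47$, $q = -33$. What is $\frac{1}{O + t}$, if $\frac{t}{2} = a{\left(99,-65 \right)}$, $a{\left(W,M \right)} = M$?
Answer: $\frac{3}{482} \approx 0.0062241$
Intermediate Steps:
$t = -130$ ($t = 2 \left(-65\right) = -130$)
$O = \frac{872}{3}$ ($O = - \frac{- 33 \left(\left(6 - 2\right) \left(-2\right) + 3\right)^{2} - 47}{3} = - \frac{- 33 \left(4 \left(-2\right) + 3\right)^{2} - 47}{3} = - \frac{- 33 \left(-8 + 3\right)^{2} - 47}{3} = - \frac{- 33 \left(-5\right)^{2} - 47}{3} = - \frac{\left(-33\right) 25 - 47}{3} = - \frac{-825 - 47}{3} = \left(- \frac{1}{3}\right) \left(-872\right) = \frac{872}{3} \approx 290.67$)
$\frac{1}{O + t} = \frac{1}{\frac{872}{3} - 130} = \frac{1}{\frac{482}{3}} = \frac{3}{482}$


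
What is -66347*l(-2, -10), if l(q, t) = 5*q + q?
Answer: 796164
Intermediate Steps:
l(q, t) = 6*q
-66347*l(-2, -10) = -398082*(-2) = -66347*(-12) = 796164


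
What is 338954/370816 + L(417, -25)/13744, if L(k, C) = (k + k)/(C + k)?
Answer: 891833057/975501016 ≈ 0.91423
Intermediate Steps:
L(k, C) = 2*k/(C + k) (L(k, C) = (2*k)/(C + k) = 2*k/(C + k))
338954/370816 + L(417, -25)/13744 = 338954/370816 + (2*417/(-25 + 417))/13744 = 338954*(1/370816) + (2*417/392)*(1/13744) = 169477/185408 + (2*417*(1/392))*(1/13744) = 169477/185408 + (417/196)*(1/13744) = 169477/185408 + 417/2693824 = 891833057/975501016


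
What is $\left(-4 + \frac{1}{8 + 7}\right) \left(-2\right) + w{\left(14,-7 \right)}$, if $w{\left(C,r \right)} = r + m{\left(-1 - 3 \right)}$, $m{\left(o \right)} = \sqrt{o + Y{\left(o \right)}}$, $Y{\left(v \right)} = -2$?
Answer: $\frac{13}{15} + i \sqrt{6} \approx 0.86667 + 2.4495 i$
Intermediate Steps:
$m{\left(o \right)} = \sqrt{-2 + o}$ ($m{\left(o \right)} = \sqrt{o - 2} = \sqrt{-2 + o}$)
$w{\left(C,r \right)} = r + i \sqrt{6}$ ($w{\left(C,r \right)} = r + \sqrt{-2 - 4} = r + \sqrt{-6} = r + i \sqrt{6}$)
$\left(-4 + \frac{1}{8 + 7}\right) \left(-2\right) + w{\left(14,-7 \right)} = \left(-4 + \frac{1}{8 + 7}\right) \left(-2\right) - \left(7 - i \sqrt{6}\right) = \left(-4 + \frac{1}{15}\right) \left(-2\right) - \left(7 - i \sqrt{6}\right) = \left(- \frac{59}{15}\right) \left(-2\right) - \left(7 - i \sqrt{6}\right) = \frac{118}{15} - \left(7 - i \sqrt{6}\right) = \frac{13}{15} + i \sqrt{6}$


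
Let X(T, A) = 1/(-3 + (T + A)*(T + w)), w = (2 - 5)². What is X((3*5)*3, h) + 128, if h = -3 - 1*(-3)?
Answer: 310657/2427 ≈ 128.00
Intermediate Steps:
w = 9 (w = (-3)² = 9)
h = 0 (h = -3 + 3 = 0)
X(T, A) = 1/(-3 + (9 + T)*(A + T)) (X(T, A) = 1/(-3 + (T + A)*(T + 9)) = 1/(-3 + (A + T)*(9 + T)) = 1/(-3 + (9 + T)*(A + T)))
X((3*5)*3, h) + 128 = 1/(-3 + ((3*5)*3)² + 9*0 + 9*((3*5)*3) + 0*((3*5)*3)) + 128 = 1/(-3 + (15*3)² + 0 + 9*(15*3) + 0*(15*3)) + 128 = 1/(-3 + 45² + 0 + 9*45 + 0*45) + 128 = 1/(-3 + 2025 + 0 + 405 + 0) + 128 = 1/2427 + 128 = 310657/2427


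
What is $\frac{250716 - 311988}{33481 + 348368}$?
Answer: $- \frac{20424}{127283} \approx -0.16046$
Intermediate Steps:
$\frac{250716 - 311988}{33481 + 348368} = - \frac{61272}{381849} = \left(-61272\right) \frac{1}{381849} = - \frac{20424}{127283}$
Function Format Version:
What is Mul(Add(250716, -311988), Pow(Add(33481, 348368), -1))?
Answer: Rational(-20424, 127283) ≈ -0.16046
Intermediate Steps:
Mul(Add(250716, -311988), Pow(Add(33481, 348368), -1)) = Mul(-61272, Pow(381849, -1)) = Mul(-61272, Rational(1, 381849)) = Rational(-20424, 127283)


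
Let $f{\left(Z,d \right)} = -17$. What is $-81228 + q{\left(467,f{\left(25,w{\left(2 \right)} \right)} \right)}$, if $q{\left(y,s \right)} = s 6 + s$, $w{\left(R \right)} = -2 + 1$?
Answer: $-81347$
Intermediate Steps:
$w{\left(R \right)} = -1$
$q{\left(y,s \right)} = 7 s$ ($q{\left(y,s \right)} = 6 s + s = 7 s$)
$-81228 + q{\left(467,f{\left(25,w{\left(2 \right)} \right)} \right)} = -81228 + 7 \left(-17\right) = -81228 - 119 = -81347$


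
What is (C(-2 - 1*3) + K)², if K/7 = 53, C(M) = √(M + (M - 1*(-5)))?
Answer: (371 + I*√5)² ≈ 1.3764e+5 + 1659.0*I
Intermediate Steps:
C(M) = √(5 + 2*M) (C(M) = √(M + (M + 5)) = √(M + (5 + M)) = √(5 + 2*M))
K = 371 (K = 7*53 = 371)
(C(-2 - 1*3) + K)² = (√(5 + 2*(-2 - 1*3)) + 371)² = (√(5 + 2*(-2 - 3)) + 371)² = (√(5 + 2*(-5)) + 371)² = (√(5 - 10) + 371)² = (√(-5) + 371)² = (I*√5 + 371)² = (371 + I*√5)²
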